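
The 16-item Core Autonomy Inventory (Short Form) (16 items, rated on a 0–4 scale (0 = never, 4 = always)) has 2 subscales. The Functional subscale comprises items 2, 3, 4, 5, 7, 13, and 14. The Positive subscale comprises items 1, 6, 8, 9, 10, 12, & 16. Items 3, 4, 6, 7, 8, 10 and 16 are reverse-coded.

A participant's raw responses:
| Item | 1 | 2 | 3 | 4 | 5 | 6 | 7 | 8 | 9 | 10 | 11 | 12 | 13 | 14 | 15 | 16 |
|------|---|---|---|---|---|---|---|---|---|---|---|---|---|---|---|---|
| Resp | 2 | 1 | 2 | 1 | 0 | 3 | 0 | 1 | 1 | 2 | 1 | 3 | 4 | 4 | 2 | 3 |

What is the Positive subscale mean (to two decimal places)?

1.86

Positive items: 1, 6, 8, 9, 10, 12, 16.
Of these, items 6, 8, 10 and 16 are reverse-coded; reverse-coded value = 4 − response.
  item 1: 2
  item 6: 4 − 3 = 1
  item 8: 4 − 1 = 3
  item 9: 1
  item 10: 4 − 2 = 2
  item 12: 3
  item 16: 4 − 3 = 1
Sum = 2 + 1 + 3 + 1 + 2 + 3 + 1 = 13
Mean = 13 / 7 = 1.86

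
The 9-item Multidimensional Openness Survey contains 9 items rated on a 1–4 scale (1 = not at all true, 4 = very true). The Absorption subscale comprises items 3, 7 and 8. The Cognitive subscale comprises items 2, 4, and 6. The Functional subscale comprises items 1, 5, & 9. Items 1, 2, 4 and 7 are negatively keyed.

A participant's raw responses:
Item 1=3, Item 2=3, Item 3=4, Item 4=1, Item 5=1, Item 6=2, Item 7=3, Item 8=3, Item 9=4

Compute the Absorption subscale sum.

Absorption items: 3, 7, 8.
Of these, item 7 is negatively keyed; on a 1–4 scale, reversed = 5 − raw.
  item 3: 4
  item 7: 5 − 3 = 2
  item 8: 3
Sum = 4 + 2 + 3 = 9

9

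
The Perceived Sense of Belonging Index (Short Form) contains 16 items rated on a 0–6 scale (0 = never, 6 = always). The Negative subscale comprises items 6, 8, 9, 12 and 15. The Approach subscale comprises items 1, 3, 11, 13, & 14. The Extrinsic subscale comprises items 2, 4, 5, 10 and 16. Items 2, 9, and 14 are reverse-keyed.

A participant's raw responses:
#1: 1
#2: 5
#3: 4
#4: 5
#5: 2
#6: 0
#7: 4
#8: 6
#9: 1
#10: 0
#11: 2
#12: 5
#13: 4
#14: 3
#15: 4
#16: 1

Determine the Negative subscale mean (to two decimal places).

Negative items: 6, 8, 9, 12, 15.
Of these, item 9 is reverse-keyed; reverse-coded value = 6 − response.
  item 6: 0
  item 8: 6
  item 9: 6 − 1 = 5
  item 12: 5
  item 15: 4
Sum = 0 + 6 + 5 + 5 + 4 = 20
Mean = 20 / 5 = 4.00

4.00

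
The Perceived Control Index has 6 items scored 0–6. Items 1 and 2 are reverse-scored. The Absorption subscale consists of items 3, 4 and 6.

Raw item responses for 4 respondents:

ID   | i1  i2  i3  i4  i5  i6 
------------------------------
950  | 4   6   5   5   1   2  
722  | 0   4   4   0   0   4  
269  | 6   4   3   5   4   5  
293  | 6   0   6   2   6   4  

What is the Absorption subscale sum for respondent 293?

12

Respondent 293 raw: 6, 0, 6, 2, 6, 4.
Absorption items: 3, 4, 6.
Reverse-coded (on a 0–6 scale, reversed = 6 − raw):
  item 3: 6
  item 4: 2
  item 6: 4
Sum = 6 + 2 + 4 = 12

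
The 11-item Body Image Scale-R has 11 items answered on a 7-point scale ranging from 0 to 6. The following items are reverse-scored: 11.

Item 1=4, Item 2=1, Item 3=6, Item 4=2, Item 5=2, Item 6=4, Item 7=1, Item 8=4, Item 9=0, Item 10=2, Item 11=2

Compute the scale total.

30

Reversing item 11 with 6 − raw:
Total = 4 + 1 + 6 + 2 + 2 + 4 + 1 + 4 + 0 + 2 + (6−2)
      = 4 + 1 + 6 + 2 + 2 + 4 + 1 + 4 + 0 + 2 + 4 = 30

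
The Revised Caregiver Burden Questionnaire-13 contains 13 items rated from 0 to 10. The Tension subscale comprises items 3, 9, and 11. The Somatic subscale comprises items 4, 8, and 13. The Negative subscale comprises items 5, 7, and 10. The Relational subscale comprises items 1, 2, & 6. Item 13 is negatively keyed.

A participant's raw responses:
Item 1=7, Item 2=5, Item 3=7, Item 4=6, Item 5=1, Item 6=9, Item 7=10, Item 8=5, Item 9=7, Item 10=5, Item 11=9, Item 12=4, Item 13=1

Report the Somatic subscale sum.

20

Somatic items: 4, 8, 13.
Of these, item 13 is negatively keyed; reversed = (0+10) − raw = 10 − raw.
  item 4: 6
  item 8: 5
  item 13: 10 − 1 = 9
Sum = 6 + 5 + 9 = 20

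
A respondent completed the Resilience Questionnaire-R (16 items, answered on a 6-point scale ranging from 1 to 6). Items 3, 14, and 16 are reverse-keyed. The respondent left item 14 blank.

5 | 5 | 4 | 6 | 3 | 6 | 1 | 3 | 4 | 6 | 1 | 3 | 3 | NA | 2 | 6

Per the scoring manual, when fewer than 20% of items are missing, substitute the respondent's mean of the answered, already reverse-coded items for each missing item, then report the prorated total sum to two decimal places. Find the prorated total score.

55.47

Reverse-coded (reverse-coded value = 7 − response):
  item 3: 7 − 4 = 3
  item 16: 7 − 6 = 1
Completed scored items (15 of 16): 5, 5, 3, 6, 3, 6, 1, 3, 4, 6, 1, 3, 3, 2, 1; sum = 52.
Person mean = 52 / 15 ≈ 3.4667
Prorated total = (52 / 15) × 16 = 55.47 (to 2 dp)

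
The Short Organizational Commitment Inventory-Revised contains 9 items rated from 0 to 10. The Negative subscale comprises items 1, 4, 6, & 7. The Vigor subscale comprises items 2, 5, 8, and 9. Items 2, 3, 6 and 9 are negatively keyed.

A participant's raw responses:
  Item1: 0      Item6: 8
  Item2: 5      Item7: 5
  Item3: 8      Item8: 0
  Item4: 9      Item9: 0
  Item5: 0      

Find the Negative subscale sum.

Negative items: 1, 4, 6, 7.
Of these, item 6 is negatively keyed; on a 0–10 scale, reversed = 10 − raw.
  item 1: 0
  item 4: 9
  item 6: 10 − 8 = 2
  item 7: 5
Sum = 0 + 9 + 2 + 5 = 16

16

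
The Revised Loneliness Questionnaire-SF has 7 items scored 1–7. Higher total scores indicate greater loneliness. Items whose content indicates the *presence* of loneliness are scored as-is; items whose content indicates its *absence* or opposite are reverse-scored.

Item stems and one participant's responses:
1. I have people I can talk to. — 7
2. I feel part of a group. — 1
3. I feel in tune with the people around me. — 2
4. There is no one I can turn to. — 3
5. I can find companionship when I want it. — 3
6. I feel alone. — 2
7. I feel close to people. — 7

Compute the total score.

25

Items 1, 2, 3, 5, 7 describe the absence/opposite of loneliness → reverse-score.
on a 1–7 scale, reversed = 8 − raw.
  item 1: 8 − 7 = 1
  item 2: 8 − 1 = 7
  item 3: 8 − 2 = 6
  item 4: 3
  item 5: 8 − 3 = 5
  item 6: 2
  item 7: 8 − 7 = 1
Total = 1 + 7 + 6 + 3 + 5 + 2 + 1 = 25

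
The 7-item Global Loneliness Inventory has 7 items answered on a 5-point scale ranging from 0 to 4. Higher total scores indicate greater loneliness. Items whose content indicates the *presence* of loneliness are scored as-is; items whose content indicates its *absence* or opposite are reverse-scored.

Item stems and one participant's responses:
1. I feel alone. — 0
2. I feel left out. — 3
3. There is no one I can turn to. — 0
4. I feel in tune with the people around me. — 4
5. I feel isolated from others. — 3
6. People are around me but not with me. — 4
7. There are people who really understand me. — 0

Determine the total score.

14

Items 4, 7 describe the absence/opposite of loneliness → reverse-score.
reversed = (0+4) − raw = 4 − raw.
  item 1: 0
  item 2: 3
  item 3: 0
  item 4: 4 − 4 = 0
  item 5: 3
  item 6: 4
  item 7: 4 − 0 = 4
Total = 0 + 3 + 0 + 0 + 3 + 4 + 4 = 14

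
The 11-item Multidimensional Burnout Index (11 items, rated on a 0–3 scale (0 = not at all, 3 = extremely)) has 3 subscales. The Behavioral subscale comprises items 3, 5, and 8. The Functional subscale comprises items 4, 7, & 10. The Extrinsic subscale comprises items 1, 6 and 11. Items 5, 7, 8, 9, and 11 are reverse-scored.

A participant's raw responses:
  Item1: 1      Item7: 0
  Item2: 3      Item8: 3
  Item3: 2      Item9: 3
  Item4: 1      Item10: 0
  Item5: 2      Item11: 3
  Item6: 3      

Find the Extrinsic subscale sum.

Extrinsic items: 1, 6, 11.
Of these, item 11 is reverse-scored; reverse-coded value = 3 − response.
  item 1: 1
  item 6: 3
  item 11: 3 − 3 = 0
Sum = 1 + 3 + 0 = 4

4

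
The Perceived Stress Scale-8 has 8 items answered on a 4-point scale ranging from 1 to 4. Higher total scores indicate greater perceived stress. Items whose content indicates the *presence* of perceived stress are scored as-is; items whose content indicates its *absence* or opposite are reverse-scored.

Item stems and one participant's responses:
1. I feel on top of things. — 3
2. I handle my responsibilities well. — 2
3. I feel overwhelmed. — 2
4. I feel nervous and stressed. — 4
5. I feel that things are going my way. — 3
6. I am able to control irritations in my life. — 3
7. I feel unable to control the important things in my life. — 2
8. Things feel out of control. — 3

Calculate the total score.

20

Items 1, 2, 5, 6 describe the absence/opposite of perceived stress → reverse-score.
reverse-coded value = 5 − response.
  item 1: 5 − 3 = 2
  item 2: 5 − 2 = 3
  item 3: 2
  item 4: 4
  item 5: 5 − 3 = 2
  item 6: 5 − 3 = 2
  item 7: 2
  item 8: 3
Total = 2 + 3 + 2 + 4 + 2 + 2 + 2 + 3 = 20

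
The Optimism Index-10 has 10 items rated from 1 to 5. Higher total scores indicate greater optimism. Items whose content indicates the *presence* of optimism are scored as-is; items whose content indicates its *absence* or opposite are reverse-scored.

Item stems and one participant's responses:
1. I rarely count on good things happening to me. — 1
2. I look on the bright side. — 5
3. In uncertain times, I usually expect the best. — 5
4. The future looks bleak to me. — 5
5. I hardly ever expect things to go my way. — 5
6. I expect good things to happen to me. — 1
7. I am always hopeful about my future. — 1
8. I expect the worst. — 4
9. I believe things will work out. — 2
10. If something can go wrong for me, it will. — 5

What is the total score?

24

Items 1, 4, 5, 8, 10 describe the absence/opposite of optimism → reverse-score.
reverse-coded value = 6 − response.
  item 1: 6 − 1 = 5
  item 2: 5
  item 3: 5
  item 4: 6 − 5 = 1
  item 5: 6 − 5 = 1
  item 6: 1
  item 7: 1
  item 8: 6 − 4 = 2
  item 9: 2
  item 10: 6 − 5 = 1
Total = 5 + 5 + 5 + 1 + 1 + 1 + 1 + 2 + 2 + 1 = 24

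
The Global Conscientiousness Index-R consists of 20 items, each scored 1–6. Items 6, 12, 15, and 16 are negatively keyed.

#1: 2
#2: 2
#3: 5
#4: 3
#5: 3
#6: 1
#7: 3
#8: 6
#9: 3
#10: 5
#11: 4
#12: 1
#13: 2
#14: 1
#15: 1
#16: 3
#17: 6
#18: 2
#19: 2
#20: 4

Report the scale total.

Negatively keyed items use 7 − raw:
  item 6: 7 − 1 = 6
  item 12: 7 − 1 = 6
  item 15: 7 − 1 = 6
  item 16: 7 − 3 = 4
After reverse-coding: 2, 2, 5, 3, 3, 6, 3, 6, 3, 5, 4, 6, 2, 1, 6, 4, 6, 2, 2, 4
Total = 2 + 2 + 5 + 3 + 3 + 6 + 3 + 6 + 3 + 5 + 4 + 6 + 2 + 1 + 6 + 4 + 6 + 2 + 2 + 4 = 75

75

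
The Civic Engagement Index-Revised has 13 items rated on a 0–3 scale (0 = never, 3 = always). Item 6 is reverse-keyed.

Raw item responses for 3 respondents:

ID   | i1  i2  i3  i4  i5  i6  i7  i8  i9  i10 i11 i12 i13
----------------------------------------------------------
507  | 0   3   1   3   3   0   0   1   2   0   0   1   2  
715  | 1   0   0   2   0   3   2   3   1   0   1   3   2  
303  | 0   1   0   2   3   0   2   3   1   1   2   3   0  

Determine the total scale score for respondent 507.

Respondent 507 raw: 0, 3, 1, 3, 3, 0, 0, 1, 2, 0, 0, 1, 2.
Reverse-coded (on a 0–3 scale, reversed = 3 − raw):
  item 1: 0
  item 2: 3
  item 3: 1
  item 4: 3
  item 5: 3
  item 6: 3 − 0 = 3
  item 7: 0
  item 8: 1
  item 9: 2
  item 10: 0
  item 11: 0
  item 12: 1
  item 13: 2
Sum = 0 + 3 + 1 + 3 + 3 + 3 + 0 + 1 + 2 + 0 + 0 + 1 + 2 = 19

19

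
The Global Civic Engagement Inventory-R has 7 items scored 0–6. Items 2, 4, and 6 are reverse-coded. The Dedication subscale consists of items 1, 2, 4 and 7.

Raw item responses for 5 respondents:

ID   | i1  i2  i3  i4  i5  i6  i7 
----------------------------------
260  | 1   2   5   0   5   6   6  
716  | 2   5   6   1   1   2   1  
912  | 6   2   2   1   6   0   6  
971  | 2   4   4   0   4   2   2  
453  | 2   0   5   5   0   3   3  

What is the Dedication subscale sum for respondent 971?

12

Respondent 971 raw: 2, 4, 4, 0, 4, 2, 2.
Dedication items: 1, 2, 4, 7.
Reverse-coded (reverse-coded value = 6 − response):
  item 1: 2
  item 2: 6 − 4 = 2
  item 4: 6 − 0 = 6
  item 7: 2
Sum = 2 + 2 + 6 + 2 = 12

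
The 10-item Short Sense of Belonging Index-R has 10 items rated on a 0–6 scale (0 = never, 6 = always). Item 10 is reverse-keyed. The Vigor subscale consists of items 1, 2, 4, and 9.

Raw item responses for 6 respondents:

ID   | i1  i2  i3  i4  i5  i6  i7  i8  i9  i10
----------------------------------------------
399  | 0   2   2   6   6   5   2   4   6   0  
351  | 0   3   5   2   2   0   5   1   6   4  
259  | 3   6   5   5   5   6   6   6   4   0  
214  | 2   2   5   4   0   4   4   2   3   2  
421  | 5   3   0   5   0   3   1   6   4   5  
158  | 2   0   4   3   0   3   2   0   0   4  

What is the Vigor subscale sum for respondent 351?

11

Respondent 351 raw: 0, 3, 5, 2, 2, 0, 5, 1, 6, 4.
Vigor items: 1, 2, 4, 9.
Reverse-coded (reverse-coded value = 6 − response):
  item 1: 0
  item 2: 3
  item 4: 2
  item 9: 6
Sum = 0 + 3 + 2 + 6 = 11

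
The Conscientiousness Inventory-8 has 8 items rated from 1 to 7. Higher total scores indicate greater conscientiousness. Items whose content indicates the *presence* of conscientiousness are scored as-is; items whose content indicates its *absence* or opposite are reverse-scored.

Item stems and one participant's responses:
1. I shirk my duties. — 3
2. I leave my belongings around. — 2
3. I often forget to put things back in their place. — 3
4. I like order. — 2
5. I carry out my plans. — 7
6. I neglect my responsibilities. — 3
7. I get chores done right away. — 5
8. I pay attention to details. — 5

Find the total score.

Items 1, 2, 3, 6 describe the absence/opposite of conscientiousness → reverse-score.
reverse-coded value = 8 − response.
  item 1: 8 − 3 = 5
  item 2: 8 − 2 = 6
  item 3: 8 − 3 = 5
  item 4: 2
  item 5: 7
  item 6: 8 − 3 = 5
  item 7: 5
  item 8: 5
Total = 5 + 6 + 5 + 2 + 7 + 5 + 5 + 5 = 40

40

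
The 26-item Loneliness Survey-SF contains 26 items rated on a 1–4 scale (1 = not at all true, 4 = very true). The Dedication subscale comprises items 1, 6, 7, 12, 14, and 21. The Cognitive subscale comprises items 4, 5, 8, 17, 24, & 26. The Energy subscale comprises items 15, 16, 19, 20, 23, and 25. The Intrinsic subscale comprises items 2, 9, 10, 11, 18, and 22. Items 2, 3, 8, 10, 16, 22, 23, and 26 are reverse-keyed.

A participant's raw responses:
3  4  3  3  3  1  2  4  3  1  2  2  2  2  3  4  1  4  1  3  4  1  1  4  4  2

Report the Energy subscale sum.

16

Energy items: 15, 16, 19, 20, 23, 25.
Of these, items 16 and 23 are reverse-keyed; reverse-coded value = 5 − response.
  item 15: 3
  item 16: 5 − 4 = 1
  item 19: 1
  item 20: 3
  item 23: 5 − 1 = 4
  item 25: 4
Sum = 3 + 1 + 1 + 3 + 4 + 4 = 16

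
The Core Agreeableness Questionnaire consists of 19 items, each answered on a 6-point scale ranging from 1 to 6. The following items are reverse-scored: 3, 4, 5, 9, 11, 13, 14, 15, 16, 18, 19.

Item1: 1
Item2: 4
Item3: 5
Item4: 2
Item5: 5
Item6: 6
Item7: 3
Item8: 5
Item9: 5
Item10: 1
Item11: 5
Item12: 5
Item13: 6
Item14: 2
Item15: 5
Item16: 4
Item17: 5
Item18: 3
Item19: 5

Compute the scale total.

60

Reversing items 3, 4, 5, 9, 11, 13, 14, 15, 16, 18, and 19 with 7 − raw:
Total = 1 + 4 + (7−5) + (7−2) + (7−5) + 6 + 3 + 5 + (7−5) + 1 + (7−5) + 5 + (7−6) + (7−2) + (7−5) + (7−4) + 5 + (7−3) + (7−5)
      = 1 + 4 + 2 + 5 + 2 + 6 + 3 + 5 + 2 + 1 + 2 + 5 + 1 + 5 + 2 + 3 + 5 + 4 + 2 = 60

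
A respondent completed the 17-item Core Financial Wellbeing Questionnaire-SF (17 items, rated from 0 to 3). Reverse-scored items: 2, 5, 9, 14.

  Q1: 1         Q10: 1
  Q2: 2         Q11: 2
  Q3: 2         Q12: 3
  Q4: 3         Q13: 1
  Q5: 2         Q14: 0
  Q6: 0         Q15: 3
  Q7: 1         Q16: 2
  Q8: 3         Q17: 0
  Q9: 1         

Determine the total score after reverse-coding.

29

Apply reverse scoring (on a 0–3 scale, reversed = 3 − raw):
  item 2: 3 − 2 = 1
  item 5: 3 − 2 = 1
  item 9: 3 − 1 = 2
  item 14: 3 − 0 = 3
Scored items: 1, 1, 2, 3, 1, 0, 1, 3, 2, 1, 2, 3, 1, 3, 3, 2, 0
Total = 1 + 1 + 2 + 3 + 1 + 0 + 1 + 3 + 2 + 1 + 2 + 3 + 1 + 3 + 3 + 2 + 0 = 29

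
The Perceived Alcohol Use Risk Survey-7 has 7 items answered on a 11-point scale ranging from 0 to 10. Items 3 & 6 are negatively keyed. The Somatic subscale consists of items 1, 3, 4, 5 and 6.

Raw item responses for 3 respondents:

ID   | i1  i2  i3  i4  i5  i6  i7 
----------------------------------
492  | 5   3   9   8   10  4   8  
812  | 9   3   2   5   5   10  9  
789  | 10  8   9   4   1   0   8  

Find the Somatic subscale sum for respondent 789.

26

Respondent 789 raw: 10, 8, 9, 4, 1, 0, 8.
Somatic items: 1, 3, 4, 5, 6.
Reverse-coded (on a 0–10 scale, reversed = 10 − raw):
  item 1: 10
  item 3: 10 − 9 = 1
  item 4: 4
  item 5: 1
  item 6: 10 − 0 = 10
Sum = 10 + 1 + 4 + 1 + 10 = 26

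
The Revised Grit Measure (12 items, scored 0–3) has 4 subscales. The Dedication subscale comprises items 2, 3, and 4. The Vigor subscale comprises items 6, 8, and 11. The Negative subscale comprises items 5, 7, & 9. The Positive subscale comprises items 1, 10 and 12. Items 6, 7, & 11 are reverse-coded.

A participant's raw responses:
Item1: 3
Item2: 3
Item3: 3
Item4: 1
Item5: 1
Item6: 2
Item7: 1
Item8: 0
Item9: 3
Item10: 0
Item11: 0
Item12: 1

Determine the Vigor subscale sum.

4

Vigor items: 6, 8, 11.
Of these, items 6 & 11 are reverse-coded; reverse-coded value = 3 − response.
  item 6: 3 − 2 = 1
  item 8: 0
  item 11: 3 − 0 = 3
Sum = 1 + 0 + 3 = 4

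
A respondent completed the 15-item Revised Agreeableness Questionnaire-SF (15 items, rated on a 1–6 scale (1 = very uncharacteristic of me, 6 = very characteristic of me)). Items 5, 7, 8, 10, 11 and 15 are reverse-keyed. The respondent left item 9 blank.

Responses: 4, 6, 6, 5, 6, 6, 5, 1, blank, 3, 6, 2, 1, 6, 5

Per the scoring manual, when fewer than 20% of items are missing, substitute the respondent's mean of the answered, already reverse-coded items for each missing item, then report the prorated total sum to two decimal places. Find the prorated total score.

Reverse-coded (on a 1–6 scale, reversed = 7 − raw):
  item 5: 7 − 6 = 1
  item 7: 7 − 5 = 2
  item 8: 7 − 1 = 6
  item 10: 7 − 3 = 4
  item 11: 7 − 6 = 1
  item 15: 7 − 5 = 2
Completed scored items (14 of 15): 4, 6, 6, 5, 1, 6, 2, 6, 4, 1, 2, 1, 6, 2; sum = 52.
Person mean = 52 / 14 ≈ 3.7143
Prorated total = (52 / 14) × 15 = 55.71 (to 2 dp)

55.71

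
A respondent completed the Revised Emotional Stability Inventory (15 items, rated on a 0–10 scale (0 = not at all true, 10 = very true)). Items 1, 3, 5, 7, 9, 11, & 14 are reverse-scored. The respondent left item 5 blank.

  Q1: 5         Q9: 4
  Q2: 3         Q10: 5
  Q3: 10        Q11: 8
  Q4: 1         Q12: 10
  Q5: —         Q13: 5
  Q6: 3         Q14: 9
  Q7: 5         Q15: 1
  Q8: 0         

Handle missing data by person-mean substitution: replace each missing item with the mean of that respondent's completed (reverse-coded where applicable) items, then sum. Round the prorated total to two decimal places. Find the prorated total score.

Reverse-coded (reverse-coded value = 10 − response):
  item 1: 10 − 5 = 5
  item 3: 10 − 10 = 0
  item 7: 10 − 5 = 5
  item 9: 10 − 4 = 6
  item 11: 10 − 8 = 2
  item 14: 10 − 9 = 1
Completed scored items (14 of 15): 5, 3, 0, 1, 3, 5, 0, 6, 5, 2, 10, 5, 1, 1; sum = 47.
Person mean = 47 / 14 ≈ 3.3571
Prorated total = (47 / 14) × 15 = 50.36 (to 2 dp)

50.36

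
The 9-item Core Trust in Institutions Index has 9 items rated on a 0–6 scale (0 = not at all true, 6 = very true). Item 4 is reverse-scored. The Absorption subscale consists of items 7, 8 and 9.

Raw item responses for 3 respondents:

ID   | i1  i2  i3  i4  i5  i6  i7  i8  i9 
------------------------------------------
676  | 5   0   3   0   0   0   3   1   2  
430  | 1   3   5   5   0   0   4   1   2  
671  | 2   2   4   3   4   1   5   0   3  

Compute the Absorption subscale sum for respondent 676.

Respondent 676 raw: 5, 0, 3, 0, 0, 0, 3, 1, 2.
Absorption items: 7, 8, 9.
Reverse-coded (reverse-coded value = 6 − response):
  item 7: 3
  item 8: 1
  item 9: 2
Sum = 3 + 1 + 2 = 6

6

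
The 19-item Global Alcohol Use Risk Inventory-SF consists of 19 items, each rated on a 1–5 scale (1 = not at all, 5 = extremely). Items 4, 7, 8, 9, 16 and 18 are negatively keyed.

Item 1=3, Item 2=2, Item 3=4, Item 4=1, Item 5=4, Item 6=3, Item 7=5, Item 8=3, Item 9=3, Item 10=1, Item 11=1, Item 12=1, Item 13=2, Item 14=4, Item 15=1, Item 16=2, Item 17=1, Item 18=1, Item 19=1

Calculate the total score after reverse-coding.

49

Apply reverse scoring (reverse-coded value = 6 − response):
  item 4: 6 − 1 = 5
  item 7: 6 − 5 = 1
  item 8: 6 − 3 = 3
  item 9: 6 − 3 = 3
  item 16: 6 − 2 = 4
  item 18: 6 − 1 = 5
After reverse-coding: 3, 2, 4, 5, 4, 3, 1, 3, 3, 1, 1, 1, 2, 4, 1, 4, 1, 5, 1
Total = 3 + 2 + 4 + 5 + 4 + 3 + 1 + 3 + 3 + 1 + 1 + 1 + 2 + 4 + 1 + 4 + 1 + 5 + 1 = 49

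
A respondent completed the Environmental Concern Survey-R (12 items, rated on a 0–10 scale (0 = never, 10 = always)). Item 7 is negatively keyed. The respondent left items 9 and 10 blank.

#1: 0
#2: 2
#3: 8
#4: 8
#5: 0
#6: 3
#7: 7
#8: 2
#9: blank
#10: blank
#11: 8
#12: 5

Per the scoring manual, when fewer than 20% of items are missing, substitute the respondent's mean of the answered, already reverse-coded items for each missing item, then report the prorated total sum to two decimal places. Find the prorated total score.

46.80

Reverse-coded (reversed = (0+10) − raw = 10 − raw):
  item 7: 10 − 7 = 3
Completed scored items (10 of 12): 0, 2, 8, 8, 0, 3, 3, 2, 8, 5; sum = 39.
Person mean = 39 / 10 ≈ 3.9000
Prorated total = (39 / 10) × 12 = 46.80 (to 2 dp)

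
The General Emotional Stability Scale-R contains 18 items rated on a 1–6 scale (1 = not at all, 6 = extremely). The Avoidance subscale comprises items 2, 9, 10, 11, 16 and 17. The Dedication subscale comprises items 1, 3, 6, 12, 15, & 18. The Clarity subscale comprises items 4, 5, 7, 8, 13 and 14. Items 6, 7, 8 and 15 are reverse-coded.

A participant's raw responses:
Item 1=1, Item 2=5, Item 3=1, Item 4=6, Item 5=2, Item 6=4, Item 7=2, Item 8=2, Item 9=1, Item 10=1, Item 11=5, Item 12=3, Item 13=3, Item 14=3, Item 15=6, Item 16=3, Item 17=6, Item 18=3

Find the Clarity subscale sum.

Clarity items: 4, 5, 7, 8, 13, 14.
Of these, items 7 & 8 are reverse-coded; reverse-coded value = 7 − response.
  item 4: 6
  item 5: 2
  item 7: 7 − 2 = 5
  item 8: 7 − 2 = 5
  item 13: 3
  item 14: 3
Sum = 6 + 2 + 5 + 5 + 3 + 3 = 24

24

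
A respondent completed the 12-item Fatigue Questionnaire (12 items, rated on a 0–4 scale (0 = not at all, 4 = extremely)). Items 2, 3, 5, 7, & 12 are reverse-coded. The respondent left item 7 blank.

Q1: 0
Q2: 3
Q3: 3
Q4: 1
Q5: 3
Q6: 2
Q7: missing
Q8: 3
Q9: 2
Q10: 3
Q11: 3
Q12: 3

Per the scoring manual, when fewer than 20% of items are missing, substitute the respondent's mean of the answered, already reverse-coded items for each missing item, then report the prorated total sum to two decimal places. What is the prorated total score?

Reverse-coded (reversed = (0+4) − raw = 4 − raw):
  item 2: 4 − 3 = 1
  item 3: 4 − 3 = 1
  item 5: 4 − 3 = 1
  item 12: 4 − 3 = 1
Completed scored items (11 of 12): 0, 1, 1, 1, 1, 2, 3, 2, 3, 3, 1; sum = 18.
Person mean = 18 / 11 ≈ 1.6364
Prorated total = (18 / 11) × 12 = 19.64 (to 2 dp)

19.64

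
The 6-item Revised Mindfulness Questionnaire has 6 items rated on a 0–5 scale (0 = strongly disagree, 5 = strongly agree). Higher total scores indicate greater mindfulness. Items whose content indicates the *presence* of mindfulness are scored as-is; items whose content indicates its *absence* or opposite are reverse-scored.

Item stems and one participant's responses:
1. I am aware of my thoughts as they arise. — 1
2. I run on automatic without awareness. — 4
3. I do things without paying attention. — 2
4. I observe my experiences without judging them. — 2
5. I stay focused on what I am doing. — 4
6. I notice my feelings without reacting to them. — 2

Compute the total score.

13

Items 2, 3 describe the absence/opposite of mindfulness → reverse-score.
reversed = (0+5) − raw = 5 − raw.
  item 1: 1
  item 2: 5 − 4 = 1
  item 3: 5 − 2 = 3
  item 4: 2
  item 5: 4
  item 6: 2
Total = 1 + 1 + 3 + 2 + 4 + 2 = 13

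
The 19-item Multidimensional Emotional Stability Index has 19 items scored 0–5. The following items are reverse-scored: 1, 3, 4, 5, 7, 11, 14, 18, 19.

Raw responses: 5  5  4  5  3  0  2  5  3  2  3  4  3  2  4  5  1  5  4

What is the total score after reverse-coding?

Reverse-scored items use 5 − raw:
  item 1: 5 − 5 = 0
  item 3: 5 − 4 = 1
  item 4: 5 − 5 = 0
  item 5: 5 − 3 = 2
  item 7: 5 − 2 = 3
  item 11: 5 − 3 = 2
  item 14: 5 − 2 = 3
  item 18: 5 − 5 = 0
  item 19: 5 − 4 = 1
Scored items: 0, 5, 1, 0, 2, 0, 3, 5, 3, 2, 2, 4, 3, 3, 4, 5, 1, 0, 1
Total = 0 + 5 + 1 + 0 + 2 + 0 + 3 + 5 + 3 + 2 + 2 + 4 + 3 + 3 + 4 + 5 + 1 + 0 + 1 = 44

44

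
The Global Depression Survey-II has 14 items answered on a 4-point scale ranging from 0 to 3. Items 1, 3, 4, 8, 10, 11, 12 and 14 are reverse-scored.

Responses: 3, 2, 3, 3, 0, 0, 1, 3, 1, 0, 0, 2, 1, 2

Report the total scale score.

Reverse-coded items (reversed = (0+3) − raw = 3 − raw):
  item 1: 3 − 3 = 0
  item 3: 3 − 3 = 0
  item 4: 3 − 3 = 0
  item 8: 3 − 3 = 0
  item 10: 3 − 0 = 3
  item 11: 3 − 0 = 3
  item 12: 3 − 2 = 1
  item 14: 3 − 2 = 1
Scored responses: 0, 2, 0, 0, 0, 0, 1, 0, 1, 3, 3, 1, 1, 1
Total = 0 + 2 + 0 + 0 + 0 + 0 + 1 + 0 + 1 + 3 + 3 + 1 + 1 + 1 = 13

13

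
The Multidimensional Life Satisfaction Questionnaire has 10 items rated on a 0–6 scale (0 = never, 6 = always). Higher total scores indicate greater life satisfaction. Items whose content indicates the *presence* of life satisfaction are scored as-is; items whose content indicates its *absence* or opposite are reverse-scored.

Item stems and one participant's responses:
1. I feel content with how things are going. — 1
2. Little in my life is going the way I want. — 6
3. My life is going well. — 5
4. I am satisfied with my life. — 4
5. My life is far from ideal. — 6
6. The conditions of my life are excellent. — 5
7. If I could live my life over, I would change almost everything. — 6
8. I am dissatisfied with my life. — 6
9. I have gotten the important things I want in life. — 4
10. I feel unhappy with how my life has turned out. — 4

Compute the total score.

21

Items 2, 5, 7, 8, 10 describe the absence/opposite of life satisfaction → reverse-score.
on a 0–6 scale, reversed = 6 − raw.
  item 1: 1
  item 2: 6 − 6 = 0
  item 3: 5
  item 4: 4
  item 5: 6 − 6 = 0
  item 6: 5
  item 7: 6 − 6 = 0
  item 8: 6 − 6 = 0
  item 9: 4
  item 10: 6 − 4 = 2
Total = 1 + 0 + 5 + 4 + 0 + 5 + 0 + 0 + 4 + 2 = 21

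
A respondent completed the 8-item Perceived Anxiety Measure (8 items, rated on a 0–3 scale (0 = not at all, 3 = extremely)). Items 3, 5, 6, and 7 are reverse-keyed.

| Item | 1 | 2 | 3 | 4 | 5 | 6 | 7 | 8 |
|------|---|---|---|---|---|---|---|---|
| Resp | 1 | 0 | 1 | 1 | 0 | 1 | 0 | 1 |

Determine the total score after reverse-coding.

13

Reversing items 3, 5, 6 and 7 with 3 − raw:
Total = 1 + 0 + (3−1) + 1 + (3−0) + (3−1) + (3−0) + 1
      = 1 + 0 + 2 + 1 + 3 + 2 + 3 + 1 = 13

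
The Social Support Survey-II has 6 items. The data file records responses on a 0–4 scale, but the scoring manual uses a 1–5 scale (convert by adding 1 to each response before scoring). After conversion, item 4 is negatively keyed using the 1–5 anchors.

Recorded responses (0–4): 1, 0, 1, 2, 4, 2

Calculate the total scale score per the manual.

16

Convert to 1–5: 2, 1, 2, 3, 5, 3
Reverse-coded (on a 1–5 scale, reversed = 6 − raw):
  item 4: 6 − 3 = 3
Scored: 2, 1, 2, 3, 5, 3
Total = 16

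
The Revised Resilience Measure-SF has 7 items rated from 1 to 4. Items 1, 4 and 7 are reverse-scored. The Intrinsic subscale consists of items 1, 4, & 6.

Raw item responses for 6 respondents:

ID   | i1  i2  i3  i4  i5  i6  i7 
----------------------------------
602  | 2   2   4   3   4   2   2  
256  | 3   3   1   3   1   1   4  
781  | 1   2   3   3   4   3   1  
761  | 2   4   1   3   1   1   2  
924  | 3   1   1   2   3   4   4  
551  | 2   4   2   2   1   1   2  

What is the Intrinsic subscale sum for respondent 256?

5

Respondent 256 raw: 3, 3, 1, 3, 1, 1, 4.
Intrinsic items: 1, 4, 6.
Reverse-coded (reverse-coded value = 5 − response):
  item 1: 5 − 3 = 2
  item 4: 5 − 3 = 2
  item 6: 1
Sum = 2 + 2 + 1 = 5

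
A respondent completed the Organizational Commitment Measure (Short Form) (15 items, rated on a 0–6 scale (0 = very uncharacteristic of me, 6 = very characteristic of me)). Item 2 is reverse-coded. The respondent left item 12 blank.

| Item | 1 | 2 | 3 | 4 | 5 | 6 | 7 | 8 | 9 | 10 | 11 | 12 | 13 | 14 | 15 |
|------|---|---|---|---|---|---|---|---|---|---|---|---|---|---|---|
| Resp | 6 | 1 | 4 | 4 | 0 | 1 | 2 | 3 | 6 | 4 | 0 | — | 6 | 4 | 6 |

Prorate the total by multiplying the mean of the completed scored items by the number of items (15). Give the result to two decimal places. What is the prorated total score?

Reverse-coded (on a 0–6 scale, reversed = 6 − raw):
  item 2: 6 − 1 = 5
Completed scored items (14 of 15): 6, 5, 4, 4, 0, 1, 2, 3, 6, 4, 0, 6, 4, 6; sum = 51.
Person mean = 51 / 14 ≈ 3.6429
Prorated total = (51 / 14) × 15 = 54.64 (to 2 dp)

54.64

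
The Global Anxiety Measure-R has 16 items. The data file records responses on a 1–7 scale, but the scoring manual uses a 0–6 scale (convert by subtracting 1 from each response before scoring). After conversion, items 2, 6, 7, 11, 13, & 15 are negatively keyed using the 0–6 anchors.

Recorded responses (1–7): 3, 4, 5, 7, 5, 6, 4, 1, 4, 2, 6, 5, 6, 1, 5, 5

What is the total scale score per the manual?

Convert to 0–6: 2, 3, 4, 6, 4, 5, 3, 0, 3, 1, 5, 4, 5, 0, 4, 4
Reverse-coded (reversed = (0+6) − raw = 6 − raw):
  item 2: 6 − 3 = 3
  item 6: 6 − 5 = 1
  item 7: 6 − 3 = 3
  item 11: 6 − 5 = 1
  item 13: 6 − 5 = 1
  item 15: 6 − 4 = 2
Scored: 2, 3, 4, 6, 4, 1, 3, 0, 3, 1, 1, 4, 1, 0, 2, 4
Total = 39

39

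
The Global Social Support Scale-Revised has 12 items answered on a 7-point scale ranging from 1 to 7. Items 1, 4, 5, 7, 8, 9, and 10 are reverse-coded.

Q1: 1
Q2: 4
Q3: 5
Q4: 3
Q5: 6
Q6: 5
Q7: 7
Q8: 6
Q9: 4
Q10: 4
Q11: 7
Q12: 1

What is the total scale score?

47

Apply reverse scoring (reversed = (1+7) − raw = 8 − raw):
  item 1: 8 − 1 = 7
  item 4: 8 − 3 = 5
  item 5: 8 − 6 = 2
  item 7: 8 − 7 = 1
  item 8: 8 − 6 = 2
  item 9: 8 − 4 = 4
  item 10: 8 − 4 = 4
Scored responses: 7, 4, 5, 5, 2, 5, 1, 2, 4, 4, 7, 1
Total = 7 + 4 + 5 + 5 + 2 + 5 + 1 + 2 + 4 + 4 + 7 + 1 = 47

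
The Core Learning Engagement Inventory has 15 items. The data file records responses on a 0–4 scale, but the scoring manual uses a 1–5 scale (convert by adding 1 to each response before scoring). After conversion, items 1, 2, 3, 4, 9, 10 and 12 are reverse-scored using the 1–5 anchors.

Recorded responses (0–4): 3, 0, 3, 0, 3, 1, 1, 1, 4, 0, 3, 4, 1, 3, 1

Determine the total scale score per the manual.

Convert to 1–5: 4, 1, 4, 1, 4, 2, 2, 2, 5, 1, 4, 5, 2, 4, 2
Reverse-coded (on a 1–5 scale, reversed = 6 − raw):
  item 1: 6 − 4 = 2
  item 2: 6 − 1 = 5
  item 3: 6 − 4 = 2
  item 4: 6 − 1 = 5
  item 9: 6 − 5 = 1
  item 10: 6 − 1 = 5
  item 12: 6 − 5 = 1
Scored: 2, 5, 2, 5, 4, 2, 2, 2, 1, 5, 4, 1, 2, 4, 2
Total = 43

43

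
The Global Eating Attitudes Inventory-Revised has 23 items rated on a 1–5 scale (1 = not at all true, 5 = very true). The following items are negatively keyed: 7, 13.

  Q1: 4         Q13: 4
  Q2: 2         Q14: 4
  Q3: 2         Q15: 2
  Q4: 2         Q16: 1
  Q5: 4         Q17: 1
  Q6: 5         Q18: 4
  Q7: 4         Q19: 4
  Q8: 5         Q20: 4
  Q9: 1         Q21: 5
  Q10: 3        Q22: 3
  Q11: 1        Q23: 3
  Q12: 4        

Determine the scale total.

Reversing items 7 and 13 with 6 − raw:
Total = 4 + 2 + 2 + 2 + 4 + 5 + (6−4) + 5 + 1 + 3 + 1 + 4 + (6−4) + 4 + 2 + 1 + 1 + 4 + 4 + 4 + 5 + 3 + 3
      = 4 + 2 + 2 + 2 + 4 + 5 + 2 + 5 + 1 + 3 + 1 + 4 + 2 + 4 + 2 + 1 + 1 + 4 + 4 + 4 + 5 + 3 + 3 = 68

68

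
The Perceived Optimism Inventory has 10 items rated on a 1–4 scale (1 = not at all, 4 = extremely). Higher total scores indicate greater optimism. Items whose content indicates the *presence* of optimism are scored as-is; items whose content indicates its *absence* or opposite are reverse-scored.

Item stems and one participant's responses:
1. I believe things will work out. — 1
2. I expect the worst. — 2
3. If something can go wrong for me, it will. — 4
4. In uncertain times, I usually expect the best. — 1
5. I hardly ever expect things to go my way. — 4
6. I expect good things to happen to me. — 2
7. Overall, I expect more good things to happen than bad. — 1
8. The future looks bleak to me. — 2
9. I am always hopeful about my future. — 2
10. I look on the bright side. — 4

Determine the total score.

Items 2, 3, 5, 8 describe the absence/opposite of optimism → reverse-score.
reversed = (1+4) − raw = 5 − raw.
  item 1: 1
  item 2: 5 − 2 = 3
  item 3: 5 − 4 = 1
  item 4: 1
  item 5: 5 − 4 = 1
  item 6: 2
  item 7: 1
  item 8: 5 − 2 = 3
  item 9: 2
  item 10: 4
Total = 1 + 3 + 1 + 1 + 1 + 2 + 1 + 3 + 2 + 4 = 19

19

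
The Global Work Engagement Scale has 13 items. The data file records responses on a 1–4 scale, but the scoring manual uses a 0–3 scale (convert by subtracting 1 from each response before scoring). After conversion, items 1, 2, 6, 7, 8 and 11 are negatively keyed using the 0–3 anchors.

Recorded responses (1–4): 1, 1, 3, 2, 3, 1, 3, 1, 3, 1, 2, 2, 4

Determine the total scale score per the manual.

26

Convert to 0–3: 0, 0, 2, 1, 2, 0, 2, 0, 2, 0, 1, 1, 3
Reverse-coded (reversed = (0+3) − raw = 3 − raw):
  item 1: 3 − 0 = 3
  item 2: 3 − 0 = 3
  item 6: 3 − 0 = 3
  item 7: 3 − 2 = 1
  item 8: 3 − 0 = 3
  item 11: 3 − 1 = 2
Scored: 3, 3, 2, 1, 2, 3, 1, 3, 2, 0, 2, 1, 3
Total = 26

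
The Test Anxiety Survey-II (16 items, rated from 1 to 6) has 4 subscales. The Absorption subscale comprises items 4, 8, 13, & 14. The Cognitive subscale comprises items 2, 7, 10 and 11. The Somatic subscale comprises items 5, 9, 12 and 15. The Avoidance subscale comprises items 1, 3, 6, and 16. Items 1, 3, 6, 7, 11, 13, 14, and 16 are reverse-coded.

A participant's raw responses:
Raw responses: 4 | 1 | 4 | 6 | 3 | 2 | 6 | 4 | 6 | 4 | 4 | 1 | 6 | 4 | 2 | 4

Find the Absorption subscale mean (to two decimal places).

Absorption items: 4, 8, 13, 14.
Of these, items 13 and 14 are reverse-coded; on a 1–6 scale, reversed = 7 − raw.
  item 4: 6
  item 8: 4
  item 13: 7 − 6 = 1
  item 14: 7 − 4 = 3
Sum = 6 + 4 + 1 + 3 = 14
Mean = 14 / 4 = 3.50

3.50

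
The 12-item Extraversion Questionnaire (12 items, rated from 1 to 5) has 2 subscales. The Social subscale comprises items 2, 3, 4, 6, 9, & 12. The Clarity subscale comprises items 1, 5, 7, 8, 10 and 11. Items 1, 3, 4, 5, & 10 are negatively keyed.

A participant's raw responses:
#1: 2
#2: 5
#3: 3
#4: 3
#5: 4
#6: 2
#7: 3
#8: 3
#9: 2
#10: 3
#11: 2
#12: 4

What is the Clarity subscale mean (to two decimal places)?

Clarity items: 1, 5, 7, 8, 10, 11.
Of these, items 1, 5 and 10 are negatively keyed; on a 1–5 scale, reversed = 6 − raw.
  item 1: 6 − 2 = 4
  item 5: 6 − 4 = 2
  item 7: 3
  item 8: 3
  item 10: 6 − 3 = 3
  item 11: 2
Sum = 4 + 2 + 3 + 3 + 3 + 2 = 17
Mean = 17 / 6 = 2.83

2.83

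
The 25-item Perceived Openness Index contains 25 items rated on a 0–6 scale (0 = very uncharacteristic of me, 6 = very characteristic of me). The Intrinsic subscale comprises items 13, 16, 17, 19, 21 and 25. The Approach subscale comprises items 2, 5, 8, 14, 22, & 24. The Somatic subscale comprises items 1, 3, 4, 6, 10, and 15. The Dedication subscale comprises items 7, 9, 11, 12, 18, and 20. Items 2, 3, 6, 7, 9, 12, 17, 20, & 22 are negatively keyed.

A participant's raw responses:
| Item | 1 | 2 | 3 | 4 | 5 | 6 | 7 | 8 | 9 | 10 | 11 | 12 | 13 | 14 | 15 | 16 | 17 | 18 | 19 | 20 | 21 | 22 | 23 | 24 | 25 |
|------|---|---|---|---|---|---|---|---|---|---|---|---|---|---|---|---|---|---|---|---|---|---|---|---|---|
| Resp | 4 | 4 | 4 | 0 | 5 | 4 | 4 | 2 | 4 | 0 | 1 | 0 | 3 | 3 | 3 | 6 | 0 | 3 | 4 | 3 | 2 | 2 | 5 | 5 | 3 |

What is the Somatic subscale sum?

Somatic items: 1, 3, 4, 6, 10, 15.
Of these, items 3 and 6 are negatively keyed; reversed = (0+6) − raw = 6 − raw.
  item 1: 4
  item 3: 6 − 4 = 2
  item 4: 0
  item 6: 6 − 4 = 2
  item 10: 0
  item 15: 3
Sum = 4 + 2 + 0 + 2 + 0 + 3 = 11

11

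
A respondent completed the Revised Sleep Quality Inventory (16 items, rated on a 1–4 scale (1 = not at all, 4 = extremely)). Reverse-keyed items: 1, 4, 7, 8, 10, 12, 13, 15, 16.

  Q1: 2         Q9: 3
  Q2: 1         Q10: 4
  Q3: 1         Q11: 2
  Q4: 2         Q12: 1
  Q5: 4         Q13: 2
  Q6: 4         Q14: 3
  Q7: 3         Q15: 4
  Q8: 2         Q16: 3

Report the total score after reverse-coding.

40

Reversing items 1, 4, 7, 8, 10, 12, 13, 15, and 16 with 5 − raw:
Total = (5−2) + 1 + 1 + (5−2) + 4 + 4 + (5−3) + (5−2) + 3 + (5−4) + 2 + (5−1) + (5−2) + 3 + (5−4) + (5−3)
      = 3 + 1 + 1 + 3 + 4 + 4 + 2 + 3 + 3 + 1 + 2 + 4 + 3 + 3 + 1 + 2 = 40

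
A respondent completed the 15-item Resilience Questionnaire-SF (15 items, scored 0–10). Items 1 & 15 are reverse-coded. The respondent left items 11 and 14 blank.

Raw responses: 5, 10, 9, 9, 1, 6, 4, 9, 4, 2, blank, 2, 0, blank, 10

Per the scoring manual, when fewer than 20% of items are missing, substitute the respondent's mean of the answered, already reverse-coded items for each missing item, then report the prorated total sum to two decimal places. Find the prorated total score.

70.38

Reverse-coded (reverse-coded value = 10 − response):
  item 1: 10 − 5 = 5
  item 15: 10 − 10 = 0
Completed scored items (13 of 15): 5, 10, 9, 9, 1, 6, 4, 9, 4, 2, 2, 0, 0; sum = 61.
Person mean = 61 / 13 ≈ 4.6923
Prorated total = (61 / 13) × 15 = 70.38 (to 2 dp)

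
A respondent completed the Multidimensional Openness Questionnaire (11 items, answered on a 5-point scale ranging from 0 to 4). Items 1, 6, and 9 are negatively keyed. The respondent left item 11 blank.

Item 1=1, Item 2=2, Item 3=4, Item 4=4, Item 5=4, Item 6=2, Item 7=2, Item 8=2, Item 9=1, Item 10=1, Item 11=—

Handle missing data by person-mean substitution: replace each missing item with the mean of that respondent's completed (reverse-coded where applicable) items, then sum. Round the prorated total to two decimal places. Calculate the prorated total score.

29.70

Reverse-coded (reversed = (0+4) − raw = 4 − raw):
  item 1: 4 − 1 = 3
  item 6: 4 − 2 = 2
  item 9: 4 − 1 = 3
Completed scored items (10 of 11): 3, 2, 4, 4, 4, 2, 2, 2, 3, 1; sum = 27.
Person mean = 27 / 10 ≈ 2.7000
Prorated total = (27 / 10) × 11 = 29.70 (to 2 dp)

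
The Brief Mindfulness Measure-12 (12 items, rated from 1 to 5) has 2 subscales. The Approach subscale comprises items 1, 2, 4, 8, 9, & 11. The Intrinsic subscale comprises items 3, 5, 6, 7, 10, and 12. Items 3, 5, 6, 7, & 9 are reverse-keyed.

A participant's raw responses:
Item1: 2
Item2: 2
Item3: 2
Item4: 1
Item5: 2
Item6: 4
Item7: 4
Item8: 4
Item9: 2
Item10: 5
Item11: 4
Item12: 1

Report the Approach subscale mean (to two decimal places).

2.83

Approach items: 1, 2, 4, 8, 9, 11.
Of these, item 9 is reverse-keyed; on a 1–5 scale, reversed = 6 − raw.
  item 1: 2
  item 2: 2
  item 4: 1
  item 8: 4
  item 9: 6 − 2 = 4
  item 11: 4
Sum = 2 + 2 + 1 + 4 + 4 + 4 = 17
Mean = 17 / 6 = 2.83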